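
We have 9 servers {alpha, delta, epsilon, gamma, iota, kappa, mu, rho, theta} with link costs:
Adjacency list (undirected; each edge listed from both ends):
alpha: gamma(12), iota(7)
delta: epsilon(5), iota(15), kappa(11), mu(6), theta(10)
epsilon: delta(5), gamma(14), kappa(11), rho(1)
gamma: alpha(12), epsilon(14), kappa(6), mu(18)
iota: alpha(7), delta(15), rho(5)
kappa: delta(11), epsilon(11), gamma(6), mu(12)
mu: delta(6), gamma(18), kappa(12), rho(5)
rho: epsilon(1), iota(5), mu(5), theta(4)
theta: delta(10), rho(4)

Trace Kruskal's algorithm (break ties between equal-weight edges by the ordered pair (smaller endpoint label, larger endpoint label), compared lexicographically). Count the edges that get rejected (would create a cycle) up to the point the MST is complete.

2

Sort edges by weight, then run Kruskal:
epsilon-rho (1): add — endpoints in different components.
rho-theta (4): add — endpoints in different components.
delta-epsilon (5): add — endpoints in different components.
iota-rho (5): add — endpoints in different components.
mu-rho (5): add — endpoints in different components.
delta-mu (6): skip — mu and delta already connected.
gamma-kappa (6): add — endpoints in different components.
alpha-iota (7): add — endpoints in different components.
delta-theta (10): skip — theta and delta already connected.
delta-kappa (11): add — endpoints in different components.
Edges rejected before the tree was complete: 2.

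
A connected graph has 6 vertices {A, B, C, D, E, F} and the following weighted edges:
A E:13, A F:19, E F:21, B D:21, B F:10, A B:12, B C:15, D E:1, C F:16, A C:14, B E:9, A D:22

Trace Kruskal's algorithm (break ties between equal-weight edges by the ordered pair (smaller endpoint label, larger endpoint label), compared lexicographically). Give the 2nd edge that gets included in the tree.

Kruskal: consider edges lightest-first.
D E (1): add. Components now {A} {B} {C} {D,E} {F}
B E (9): add. Components now {A} {B,D,E} {C} {F}
B F (10): add. Components now {A} {B,D,E,F} {C}
A B (12): add. Components now {A,B,D,E,F} {C}
A E (13): skip — A and E already connected.
A C (14): add. Components now {A,B,C,D,E,F}
The 2nd edge added is B E.

B-E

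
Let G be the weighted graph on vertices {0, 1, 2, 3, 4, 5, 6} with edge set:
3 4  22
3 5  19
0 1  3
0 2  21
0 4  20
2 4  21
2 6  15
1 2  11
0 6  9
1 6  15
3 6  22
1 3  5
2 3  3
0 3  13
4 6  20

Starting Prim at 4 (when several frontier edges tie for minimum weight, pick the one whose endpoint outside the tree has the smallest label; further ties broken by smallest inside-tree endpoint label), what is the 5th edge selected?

0-6

Prim's algorithm from 4:
Step 1: cheapest edge leaving the tree is 0 4 (20); add 0.
Step 2: cheapest edge leaving the tree is 0 1 (3); add 1.
Step 3: cheapest edge leaving the tree is 1 3 (5); add 3.
Step 4: cheapest edge leaving the tree is 2 3 (3); add 2.
Step 5: cheapest edge leaving the tree is 0 6 (9); add 6.
Step 6: cheapest edge leaving the tree is 3 5 (19); add 5.
The 5th edge added is 0 6.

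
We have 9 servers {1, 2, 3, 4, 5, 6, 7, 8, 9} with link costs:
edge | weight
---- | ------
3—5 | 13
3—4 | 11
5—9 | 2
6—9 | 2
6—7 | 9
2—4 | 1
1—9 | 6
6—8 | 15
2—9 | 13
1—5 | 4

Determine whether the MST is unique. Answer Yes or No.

Kruskal's algorithm — process edges by increasing weight (ties by edge label):
2—4 (1): add — endpoints in different components.
5—9 (2): add — endpoints in different components.
6—9 (2): add — endpoints in different components.
1—5 (4): add — endpoints in different components.
1—9 (6): skip — 1 and 9 already connected.
6—7 (9): add — endpoints in different components.
3—4 (11): add — endpoints in different components.
2—9 (13): add — endpoints in different components.
3—5 (13): skip — 3 and 5 already connected.
6—8 (15): add — endpoints in different components.
Non-tree edge 3—5 has weight 13, equal to the heaviest edge on its tree cycle — swapping gives another MST of the same weight. Not unique.

No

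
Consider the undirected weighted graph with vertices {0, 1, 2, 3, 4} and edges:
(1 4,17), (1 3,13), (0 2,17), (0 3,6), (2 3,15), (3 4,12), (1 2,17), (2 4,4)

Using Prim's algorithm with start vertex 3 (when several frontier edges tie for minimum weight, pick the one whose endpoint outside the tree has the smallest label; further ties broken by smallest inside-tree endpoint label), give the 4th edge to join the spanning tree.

Prim, starting at 3.
Step 1: cheapest edge leaving the tree is 0 3 (6); add 0.
Step 2: cheapest edge leaving the tree is 3 4 (12); add 4.
Step 3: cheapest edge leaving the tree is 2 4 (4); add 2.
Step 4: cheapest edge leaving the tree is 1 3 (13); add 1.
The 4th edge added is 1 3.

1-3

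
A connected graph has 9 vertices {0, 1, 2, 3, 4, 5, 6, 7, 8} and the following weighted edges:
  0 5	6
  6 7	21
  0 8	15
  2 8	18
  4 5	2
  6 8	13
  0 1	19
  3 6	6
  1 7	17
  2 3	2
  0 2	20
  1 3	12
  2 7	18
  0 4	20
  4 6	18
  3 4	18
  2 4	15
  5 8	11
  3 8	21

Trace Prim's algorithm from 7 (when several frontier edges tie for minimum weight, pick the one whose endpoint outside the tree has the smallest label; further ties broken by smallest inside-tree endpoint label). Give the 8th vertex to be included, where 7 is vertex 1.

4

Grow the tree from 7 using Prim:
Step 1: cheapest edge leaving the tree is 1 7 (17); add 1.
Step 2: cheapest edge leaving the tree is 1 3 (12); add 3.
Step 3: cheapest edge leaving the tree is 2 3 (2); add 2.
Step 4: cheapest edge leaving the tree is 3 6 (6); add 6.
Step 5: cheapest edge leaving the tree is 6 8 (13); add 8.
Step 6: cheapest edge leaving the tree is 5 8 (11); add 5.
Step 7: cheapest edge leaving the tree is 4 5 (2); add 4.
Step 8: cheapest edge leaving the tree is 0 5 (6); add 0.
Vertex order: 7, 1, 3, 2, 6, 8, 5, 4, 0. The 8th vertex is 4.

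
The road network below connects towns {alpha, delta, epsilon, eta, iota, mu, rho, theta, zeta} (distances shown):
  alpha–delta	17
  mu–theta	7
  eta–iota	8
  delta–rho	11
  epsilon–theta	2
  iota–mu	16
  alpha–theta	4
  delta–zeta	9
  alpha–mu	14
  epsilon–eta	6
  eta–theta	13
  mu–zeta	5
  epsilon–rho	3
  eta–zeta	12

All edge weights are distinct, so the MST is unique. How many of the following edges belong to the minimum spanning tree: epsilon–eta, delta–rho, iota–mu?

Kruskal: consider edges lightest-first.
epsilon–theta (2): add — endpoints in different components.
epsilon–rho (3): add — endpoints in different components.
alpha–theta (4): add — endpoints in different components.
mu–zeta (5): add — endpoints in different components.
epsilon–eta (6): add — endpoints in different components.
mu–theta (7): add — endpoints in different components.
eta–iota (8): add — endpoints in different components.
delta–zeta (9): add — endpoints in different components.
MST edge set: {epsilon–theta, epsilon–rho, alpha–theta, mu–zeta, epsilon–eta, mu–theta, eta–iota, delta–zeta}.
Of the listed edges, {epsilon–eta} are in the MST → 1.

1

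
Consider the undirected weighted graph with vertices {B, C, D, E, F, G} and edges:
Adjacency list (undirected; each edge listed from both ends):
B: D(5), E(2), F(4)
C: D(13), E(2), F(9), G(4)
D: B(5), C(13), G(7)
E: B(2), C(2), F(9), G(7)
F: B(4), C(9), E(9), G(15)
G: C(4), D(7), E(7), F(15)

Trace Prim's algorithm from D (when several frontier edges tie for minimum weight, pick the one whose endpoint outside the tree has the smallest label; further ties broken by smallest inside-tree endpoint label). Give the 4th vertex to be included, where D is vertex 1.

C

Prim's algorithm from D:
Step 1: frontier [B–D 5, D–G 7, C–D 13] → take B–D (5); add B.
Step 2: frontier [B–E 2, B–F 4, D–G 7, C–D 13] → take B–E (2); add E.
Step 3: frontier [B–F 4, D–G 7, C–D 13, C–E 2, E–G 7, E–F 9] → take C–E (2); add C.
Step 4: frontier [B–F 4, C–G 4, C–F 9, D–G 7, E–G 7, E–F 9] → take B–F (4); add F.
Step 5: frontier [C–G 4, D–G 7, E–G 7, F–G 15] → take C–G (4); add G.
Vertex order: D, B, E, C, F, G. The 4th vertex is C.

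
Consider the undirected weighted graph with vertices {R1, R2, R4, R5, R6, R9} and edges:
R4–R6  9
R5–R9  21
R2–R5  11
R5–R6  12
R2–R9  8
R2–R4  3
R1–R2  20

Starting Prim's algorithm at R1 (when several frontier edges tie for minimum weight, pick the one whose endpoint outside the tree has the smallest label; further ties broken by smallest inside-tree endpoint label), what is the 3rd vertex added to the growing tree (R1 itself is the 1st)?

Grow the tree from R1 using Prim:
Step 1: frontier [R1–R2 20] → take R1–R2 (20); add R2.
Step 2: frontier [R2–R4 3, R2–R9 8, R2–R5 11] → take R2–R4 (3); add R4.
Step 3: frontier [R2–R9 8, R2–R5 11, R4–R6 9] → take R2–R9 (8); add R9.
Step 4: frontier [R2–R5 11, R4–R6 9, R5–R9 21] → take R4–R6 (9); add R6.
Step 5: frontier [R2–R5 11, R5–R6 12, R5–R9 21] → take R2–R5 (11); add R5.
Vertex order: R1, R2, R4, R9, R6, R5. The 3rd vertex is R4.

R4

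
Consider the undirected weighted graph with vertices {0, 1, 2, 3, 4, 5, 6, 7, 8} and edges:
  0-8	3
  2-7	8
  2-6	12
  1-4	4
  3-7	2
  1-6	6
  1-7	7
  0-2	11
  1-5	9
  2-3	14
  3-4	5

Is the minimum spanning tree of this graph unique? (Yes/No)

Yes

Kruskal's algorithm — process edges by increasing weight (ties by edge label):
3-7 (2): add — endpoints in different components.
0-8 (3): add — endpoints in different components.
1-4 (4): add — endpoints in different components.
3-4 (5): add — endpoints in different components.
1-6 (6): add — endpoints in different components.
1-7 (7): skip — 1 and 7 already connected.
2-7 (8): add — endpoints in different components.
1-5 (9): add — endpoints in different components.
0-2 (11): add — endpoints in different components.
Every non-tree edge has weight strictly greater than the heaviest edge on the tree path between its endpoints, so the MST is unique.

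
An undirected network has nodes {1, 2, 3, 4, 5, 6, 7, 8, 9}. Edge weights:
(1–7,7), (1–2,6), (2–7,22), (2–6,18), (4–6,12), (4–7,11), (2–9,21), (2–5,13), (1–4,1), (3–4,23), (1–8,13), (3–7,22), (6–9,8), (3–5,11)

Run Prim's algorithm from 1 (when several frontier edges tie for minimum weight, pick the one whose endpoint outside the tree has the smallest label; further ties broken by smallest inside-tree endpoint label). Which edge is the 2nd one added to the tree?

Grow the tree from 1 using Prim:
Step 1: frontier [1–4 1, 1–2 6, 1–7 7, 1–8 13] → take 1–4 (1); add 4.
Step 2: frontier [1–2 6, 1–7 7, 1–8 13, 4–7 11, 4–6 12, 3–4 23] → take 1–2 (6); add 2.
Step 3: frontier [1–7 7, 1–8 13, 2–5 13, 2–6 18, 2–9 21, 2–7 22, 4–7 11, 4–6 12, 3–4 23] → take 1–7 (7); add 7.
Step 4: frontier [1–8 13, 2–5 13, 2–6 18, 2–9 21, 4–6 12, 3–4 23, 3–7 22] → take 4–6 (12); add 6.
Step 5: frontier [1–8 13, 2–5 13, 2–9 21, 3–4 23, 6–9 8, 3–7 22] → take 6–9 (8); add 9.
Step 6: frontier [1–8 13, 2–5 13, 3–4 23, 3–7 22] → take 2–5 (13); add 5.
Step 7: frontier [1–8 13, 3–4 23, 3–5 11, 3–7 22] → take 3–5 (11); add 3.
Step 8: frontier [1–8 13] → take 1–8 (13); add 8.
The 2nd edge added is 1–2.

1-2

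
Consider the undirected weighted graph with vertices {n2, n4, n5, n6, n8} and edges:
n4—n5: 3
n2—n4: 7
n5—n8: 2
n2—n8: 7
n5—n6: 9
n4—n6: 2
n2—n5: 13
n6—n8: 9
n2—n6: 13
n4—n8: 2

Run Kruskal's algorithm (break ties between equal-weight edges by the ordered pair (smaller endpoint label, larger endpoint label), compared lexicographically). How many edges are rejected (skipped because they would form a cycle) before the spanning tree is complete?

1

Sort edges by weight, then run Kruskal:
n4—n6 (2): add. Components now {n8} {n5} {n2} {n4,n6}
n4—n8 (2): add. Components now {n4,n6,n8} {n5} {n2}
n5—n8 (2): add. Components now {n4,n5,n6,n8} {n2}
n4—n5 (3): skip — n5 and n4 already connected.
n2—n4 (7): add. Components now {n2,n4,n5,n6,n8}
Edges rejected before the tree was complete: 1.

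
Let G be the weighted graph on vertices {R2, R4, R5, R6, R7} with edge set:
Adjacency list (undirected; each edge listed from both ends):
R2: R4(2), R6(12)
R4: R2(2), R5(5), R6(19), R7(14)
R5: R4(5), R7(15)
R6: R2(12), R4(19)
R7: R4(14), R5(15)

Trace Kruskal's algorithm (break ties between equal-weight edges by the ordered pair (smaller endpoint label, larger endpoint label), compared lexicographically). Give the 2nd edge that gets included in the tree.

Sort edges by weight, then run Kruskal:
R2–R4 (2): add — endpoints in different components.
R4–R5 (5): add — endpoints in different components.
R2–R6 (12): add — endpoints in different components.
R4–R7 (14): add — endpoints in different components.
The 2nd edge added is R4–R5.

R4-R5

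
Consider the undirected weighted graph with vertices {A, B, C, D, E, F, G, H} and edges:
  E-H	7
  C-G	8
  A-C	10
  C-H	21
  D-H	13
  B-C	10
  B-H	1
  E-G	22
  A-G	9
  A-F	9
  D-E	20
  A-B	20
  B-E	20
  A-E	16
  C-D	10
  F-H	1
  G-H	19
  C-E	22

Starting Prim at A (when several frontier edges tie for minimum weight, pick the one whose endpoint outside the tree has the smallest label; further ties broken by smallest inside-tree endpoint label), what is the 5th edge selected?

A-G

Prim, starting at A.
Step 1: cheapest edge leaving the tree is A-F (9); add F.
Step 2: cheapest edge leaving the tree is F-H (1); add H.
Step 3: cheapest edge leaving the tree is B-H (1); add B.
Step 4: cheapest edge leaving the tree is E-H (7); add E.
Step 5: cheapest edge leaving the tree is A-G (9); add G.
Step 6: cheapest edge leaving the tree is C-G (8); add C.
Step 7: cheapest edge leaving the tree is C-D (10); add D.
The 5th edge added is A-G.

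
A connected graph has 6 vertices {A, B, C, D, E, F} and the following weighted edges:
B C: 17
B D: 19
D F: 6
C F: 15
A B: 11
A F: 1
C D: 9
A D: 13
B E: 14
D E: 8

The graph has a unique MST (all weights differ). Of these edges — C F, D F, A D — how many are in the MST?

Kruskal's algorithm — process edges by increasing weight (ties by edge label):
A F (1): add — endpoints in different components.
D F (6): add — endpoints in different components.
D E (8): add — endpoints in different components.
C D (9): add — endpoints in different components.
A B (11): add — endpoints in different components.
MST edge set: {A F, D F, D E, C D, A B}.
Of the listed edges, {D F} are in the MST → 1.

1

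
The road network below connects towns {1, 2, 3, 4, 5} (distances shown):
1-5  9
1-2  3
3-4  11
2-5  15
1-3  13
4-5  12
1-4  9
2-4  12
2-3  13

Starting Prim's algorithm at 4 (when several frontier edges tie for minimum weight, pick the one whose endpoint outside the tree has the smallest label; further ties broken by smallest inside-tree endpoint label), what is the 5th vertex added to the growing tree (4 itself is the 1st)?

3

Prim, starting at 4.
Step 1: cheapest edge leaving the tree is 1-4 (9); add 1.
Step 2: cheapest edge leaving the tree is 1-2 (3); add 2.
Step 3: cheapest edge leaving the tree is 1-5 (9); add 5.
Step 4: cheapest edge leaving the tree is 3-4 (11); add 3.
Vertex order: 4, 1, 2, 5, 3. The 5th vertex is 3.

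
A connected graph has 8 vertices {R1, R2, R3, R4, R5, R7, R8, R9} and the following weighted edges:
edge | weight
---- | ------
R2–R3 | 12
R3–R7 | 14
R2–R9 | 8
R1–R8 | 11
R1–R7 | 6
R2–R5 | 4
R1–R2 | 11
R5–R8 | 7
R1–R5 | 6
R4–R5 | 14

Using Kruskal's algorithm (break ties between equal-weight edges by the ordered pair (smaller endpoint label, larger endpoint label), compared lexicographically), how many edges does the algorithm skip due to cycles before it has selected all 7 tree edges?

3

Kruskal's algorithm — process edges by increasing weight (ties by edge label):
R2–R5 (4): add — endpoints in different components.
R1–R5 (6): add — endpoints in different components.
R1–R7 (6): add — endpoints in different components.
R5–R8 (7): add — endpoints in different components.
R2–R9 (8): add — endpoints in different components.
R1–R2 (11): skip — R2 and R1 already connected.
R1–R8 (11): skip — R1 and R8 already connected.
R2–R3 (12): add — endpoints in different components.
R3–R7 (14): skip — R7 and R3 already connected.
R4–R5 (14): add — endpoints in different components.
Edges rejected before the tree was complete: 3.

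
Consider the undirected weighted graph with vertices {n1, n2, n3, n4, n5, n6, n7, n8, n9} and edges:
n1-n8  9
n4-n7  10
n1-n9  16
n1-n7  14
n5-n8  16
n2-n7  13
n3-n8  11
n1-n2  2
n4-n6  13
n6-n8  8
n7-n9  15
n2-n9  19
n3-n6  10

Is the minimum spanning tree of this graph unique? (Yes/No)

No

Kruskal's algorithm — process edges by increasing weight (ties by edge label):
n1-n2 (2): add — endpoints in different components.
n6-n8 (8): add — endpoints in different components.
n1-n8 (9): add — endpoints in different components.
n3-n6 (10): add — endpoints in different components.
n4-n7 (10): add — endpoints in different components.
n3-n8 (11): skip — n3 and n8 already connected.
n2-n7 (13): add — endpoints in different components.
n4-n6 (13): skip — n4 and n6 already connected.
n1-n7 (14): skip — n1 and n7 already connected.
n7-n9 (15): add — endpoints in different components.
n1-n9 (16): skip — n1 and n9 already connected.
n5-n8 (16): add — endpoints in different components.
Non-tree edge n4-n6 has weight 13, equal to the heaviest edge on its tree cycle — swapping gives another MST of the same weight. Not unique.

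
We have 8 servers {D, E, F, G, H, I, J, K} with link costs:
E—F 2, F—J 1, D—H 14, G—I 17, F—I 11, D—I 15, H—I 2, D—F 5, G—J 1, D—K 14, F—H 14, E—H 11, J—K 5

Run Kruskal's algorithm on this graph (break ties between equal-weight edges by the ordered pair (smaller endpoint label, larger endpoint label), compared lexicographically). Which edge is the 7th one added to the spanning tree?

E-H

Kruskal: consider edges lightest-first.
F—J (1): add — endpoints in different components.
G—J (1): add — endpoints in different components.
E—F (2): add — endpoints in different components.
H—I (2): add — endpoints in different components.
D—F (5): add — endpoints in different components.
J—K (5): add — endpoints in different components.
E—H (11): add — endpoints in different components.
The 7th edge added is E—H.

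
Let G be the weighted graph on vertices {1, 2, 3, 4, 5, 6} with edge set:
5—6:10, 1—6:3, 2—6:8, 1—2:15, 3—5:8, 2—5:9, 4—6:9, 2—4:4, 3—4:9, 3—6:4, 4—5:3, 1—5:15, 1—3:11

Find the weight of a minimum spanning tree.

Kruskal: consider edges lightest-first.
1—6 (3): add — endpoints in different components.
4—5 (3): add — endpoints in different components.
2—4 (4): add — endpoints in different components.
3—6 (4): add — endpoints in different components.
2—6 (8): add — endpoints in different components.
MST edges: 1—6, 4—5, 2—4, 3—6, 2—6; total weight 3+3+4+4+8 = 22.

22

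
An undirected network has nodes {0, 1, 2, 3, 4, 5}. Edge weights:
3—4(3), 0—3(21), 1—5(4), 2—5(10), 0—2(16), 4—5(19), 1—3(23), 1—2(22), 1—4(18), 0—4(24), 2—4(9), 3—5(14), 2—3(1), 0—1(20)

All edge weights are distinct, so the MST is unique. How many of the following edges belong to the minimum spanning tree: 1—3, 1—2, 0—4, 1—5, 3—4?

2

Kruskal: consider edges lightest-first.
2—3 (1): add — endpoints in different components.
3—4 (3): add — endpoints in different components.
1—5 (4): add — endpoints in different components.
2—4 (9): skip — 2 and 4 already connected.
2—5 (10): add — endpoints in different components.
3—5 (14): skip — 3 and 5 already connected.
0—2 (16): add — endpoints in different components.
MST edge set: {2—3, 3—4, 1—5, 2—5, 0—2}.
Of the listed edges, {1—5, 3—4} are in the MST → 2.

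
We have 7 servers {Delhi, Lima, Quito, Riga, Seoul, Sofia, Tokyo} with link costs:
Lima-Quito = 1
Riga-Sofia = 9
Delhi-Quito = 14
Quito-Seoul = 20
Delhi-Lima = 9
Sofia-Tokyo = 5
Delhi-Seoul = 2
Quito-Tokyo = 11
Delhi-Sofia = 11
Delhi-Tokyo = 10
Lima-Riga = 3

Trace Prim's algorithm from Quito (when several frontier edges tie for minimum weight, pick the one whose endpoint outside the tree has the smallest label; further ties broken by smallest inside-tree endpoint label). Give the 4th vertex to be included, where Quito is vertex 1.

Delhi

Prim's algorithm from Quito:
Step 1: frontier [Lima-Quito 1, Quito-Tokyo 11, Delhi-Quito 14, Quito-Seoul 20] → take Lima-Quito (1); add Lima.
Step 2: frontier [Lima-Riga 3, Delhi-Lima 9, Quito-Tokyo 11, Delhi-Quito 14, Quito-Seoul 20] → take Lima-Riga (3); add Riga.
Step 3: frontier [Delhi-Lima 9, Quito-Tokyo 11, Delhi-Quito 14, Quito-Seoul 20, Riga-Sofia 9] → take Delhi-Lima (9); add Delhi.
Step 4: frontier [Delhi-Seoul 2, Delhi-Tokyo 10, Delhi-Sofia 11, Quito-Tokyo 11, Quito-Seoul 20, Riga-Sofia 9] → take Delhi-Seoul (2); add Seoul.
Step 5: frontier [Delhi-Tokyo 10, Delhi-Sofia 11, Quito-Tokyo 11, Riga-Sofia 9] → take Riga-Sofia (9); add Sofia.
Step 6: frontier [Delhi-Tokyo 10, Quito-Tokyo 11, Sofia-Tokyo 5] → take Sofia-Tokyo (5); add Tokyo.
Vertex order: Quito, Lima, Riga, Delhi, Seoul, Sofia, Tokyo. The 4th vertex is Delhi.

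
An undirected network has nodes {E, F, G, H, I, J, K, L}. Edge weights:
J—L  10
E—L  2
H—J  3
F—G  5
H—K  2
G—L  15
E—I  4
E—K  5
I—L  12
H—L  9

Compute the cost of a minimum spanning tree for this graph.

36

Sort edges by weight, then run Kruskal:
E—L (2): add — endpoints in different components.
H—K (2): add — endpoints in different components.
H—J (3): add — endpoints in different components.
E—I (4): add — endpoints in different components.
E—K (5): add — endpoints in different components.
F—G (5): add — endpoints in different components.
H—L (9): skip — H and L already connected.
J—L (10): skip — J and L already connected.
I—L (12): skip — I and L already connected.
G—L (15): add — endpoints in different components.
MST edges: E—L, H—K, H—J, E—I, E—K, F—G, G—L; total weight 2+2+3+4+5+5+15 = 36.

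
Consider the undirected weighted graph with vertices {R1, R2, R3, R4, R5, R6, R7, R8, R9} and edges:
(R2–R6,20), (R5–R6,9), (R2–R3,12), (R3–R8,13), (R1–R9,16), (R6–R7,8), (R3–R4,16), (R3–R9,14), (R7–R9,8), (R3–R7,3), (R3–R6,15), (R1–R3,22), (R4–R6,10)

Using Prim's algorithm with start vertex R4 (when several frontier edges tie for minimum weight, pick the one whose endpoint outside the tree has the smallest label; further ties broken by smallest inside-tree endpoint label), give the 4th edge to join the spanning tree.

R7-R9

Grow the tree from R4 using Prim:
Step 1: frontier [R4–R6 10, R3–R4 16] → take R4–R6 (10); add R6.
Step 2: frontier [R3–R4 16, R6–R7 8, R5–R6 9, R3–R6 15, R2–R6 20] → take R6–R7 (8); add R7.
Step 3: frontier [R3–R4 16, R5–R6 9, R3–R6 15, R2–R6 20, R3–R7 3, R7–R9 8] → take R3–R7 (3); add R3.
Step 4: frontier [R2–R3 12, R3–R8 13, R3–R9 14, R1–R3 22, R5–R6 9, R2–R6 20, R7–R9 8] → take R7–R9 (8); add R9.
Step 5: frontier [R2–R3 12, R3–R8 13, R1–R3 22, R5–R6 9, R2–R6 20, R1–R9 16] → take R5–R6 (9); add R5.
Step 6: frontier [R2–R3 12, R3–R8 13, R1–R3 22, R2–R6 20, R1–R9 16] → take R2–R3 (12); add R2.
Step 7: frontier [R3–R8 13, R1–R3 22, R1–R9 16] → take R3–R8 (13); add R8.
Step 8: frontier [R1–R3 22, R1–R9 16] → take R1–R9 (16); add R1.
The 4th edge added is R7–R9.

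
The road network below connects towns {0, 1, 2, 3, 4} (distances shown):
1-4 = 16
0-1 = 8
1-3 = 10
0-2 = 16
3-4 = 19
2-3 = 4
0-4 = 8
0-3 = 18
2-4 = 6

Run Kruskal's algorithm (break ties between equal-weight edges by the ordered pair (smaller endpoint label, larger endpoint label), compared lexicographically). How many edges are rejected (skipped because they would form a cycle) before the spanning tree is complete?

Kruskal: consider edges lightest-first.
2-3 (4): add. Components now {0} {1} {2,3} {4}
2-4 (6): add. Components now {0} {1} {2,3,4}
0-1 (8): add. Components now {0,1} {2,3,4}
0-4 (8): add. Components now {0,1,2,3,4}
Edges rejected before the tree was complete: 0.

0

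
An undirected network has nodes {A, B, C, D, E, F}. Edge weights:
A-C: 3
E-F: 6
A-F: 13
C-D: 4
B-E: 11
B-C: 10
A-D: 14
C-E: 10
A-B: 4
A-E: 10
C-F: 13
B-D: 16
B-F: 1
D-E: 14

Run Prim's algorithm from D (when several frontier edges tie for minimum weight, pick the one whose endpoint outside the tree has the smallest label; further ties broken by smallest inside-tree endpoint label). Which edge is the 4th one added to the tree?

B-F

Prim, starting at D.
Step 1: frontier [C-D 4, A-D 14, D-E 14, B-D 16] → take C-D (4); add C.
Step 2: frontier [A-C 3, B-C 10, C-E 10, C-F 13, A-D 14, D-E 14, B-D 16] → take A-C (3); add A.
Step 3: frontier [A-B 4, A-E 10, A-F 13, B-C 10, C-E 10, C-F 13, D-E 14, B-D 16] → take A-B (4); add B.
Step 4: frontier [A-E 10, A-F 13, B-F 1, B-E 11, C-E 10, C-F 13, D-E 14] → take B-F (1); add F.
Step 5: frontier [A-E 10, B-E 11, C-E 10, D-E 14, E-F 6] → take E-F (6); add E.
The 4th edge added is B-F.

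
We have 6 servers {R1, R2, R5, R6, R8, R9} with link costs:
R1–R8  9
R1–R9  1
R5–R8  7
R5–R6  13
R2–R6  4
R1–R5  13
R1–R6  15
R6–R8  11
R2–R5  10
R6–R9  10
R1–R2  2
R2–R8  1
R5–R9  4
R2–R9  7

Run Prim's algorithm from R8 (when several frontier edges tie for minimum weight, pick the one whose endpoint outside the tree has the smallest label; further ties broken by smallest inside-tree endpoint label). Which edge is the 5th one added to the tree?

R2-R6

Grow the tree from R8 using Prim:
Step 1: frontier [R2–R8 1, R5–R8 7, R1–R8 9, R6–R8 11] → take R2–R8 (1); add R2.
Step 2: frontier [R1–R2 2, R2–R6 4, R2–R9 7, R2–R5 10, R5–R8 7, R1–R8 9, R6–R8 11] → take R1–R2 (2); add R1.
Step 3: frontier [R1–R9 1, R1–R5 13, R1–R6 15, R2–R6 4, R2–R9 7, R2–R5 10, R5–R8 7, R6–R8 11] → take R1–R9 (1); add R9.
Step 4: frontier [R1–R5 13, R1–R6 15, R2–R6 4, R2–R5 10, R5–R8 7, R6–R8 11, R5–R9 4, R6–R9 10] → take R5–R9 (4); add R5.
Step 5: frontier [R1–R6 15, R2–R6 4, R5–R6 13, R6–R8 11, R6–R9 10] → take R2–R6 (4); add R6.
The 5th edge added is R2–R6.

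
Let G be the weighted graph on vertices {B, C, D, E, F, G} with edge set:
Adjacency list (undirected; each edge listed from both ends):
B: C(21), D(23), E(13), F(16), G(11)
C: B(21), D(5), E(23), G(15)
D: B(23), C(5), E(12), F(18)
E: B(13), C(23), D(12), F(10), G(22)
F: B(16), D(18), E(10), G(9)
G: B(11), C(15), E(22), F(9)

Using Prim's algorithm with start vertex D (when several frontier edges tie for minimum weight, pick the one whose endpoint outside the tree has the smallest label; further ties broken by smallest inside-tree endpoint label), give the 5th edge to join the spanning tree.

B-G

Grow the tree from D using Prim:
Step 1: frontier [C—D 5, D—E 12, D—F 18, B—D 23] → take C—D (5); add C.
Step 2: frontier [C—G 15, B—C 21, C—E 23, D—E 12, D—F 18, B—D 23] → take D—E (12); add E.
Step 3: frontier [C—G 15, B—C 21, D—F 18, B—D 23, E—F 10, B—E 13, E—G 22] → take E—F (10); add F.
Step 4: frontier [C—G 15, B—C 21, B—D 23, B—E 13, E—G 22, F—G 9, B—F 16] → take F—G (9); add G.
Step 5: frontier [B—C 21, B—D 23, B—E 13, B—F 16, B—G 11] → take B—G (11); add B.
The 5th edge added is B—G.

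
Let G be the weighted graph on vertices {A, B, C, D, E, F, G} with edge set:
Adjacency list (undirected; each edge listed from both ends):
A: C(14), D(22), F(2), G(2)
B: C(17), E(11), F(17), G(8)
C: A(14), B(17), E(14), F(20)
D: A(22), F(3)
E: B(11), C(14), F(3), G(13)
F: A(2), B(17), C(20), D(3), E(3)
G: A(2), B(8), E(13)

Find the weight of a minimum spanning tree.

Sort edges by weight, then run Kruskal:
A–F (2): add — endpoints in different components.
A–G (2): add — endpoints in different components.
D–F (3): add — endpoints in different components.
E–F (3): add — endpoints in different components.
B–G (8): add — endpoints in different components.
B–E (11): skip — B and E already connected.
E–G (13): skip — E and G already connected.
A–C (14): add — endpoints in different components.
MST edges: A–F, A–G, D–F, E–F, B–G, A–C; total weight 2+2+3+3+8+14 = 32.

32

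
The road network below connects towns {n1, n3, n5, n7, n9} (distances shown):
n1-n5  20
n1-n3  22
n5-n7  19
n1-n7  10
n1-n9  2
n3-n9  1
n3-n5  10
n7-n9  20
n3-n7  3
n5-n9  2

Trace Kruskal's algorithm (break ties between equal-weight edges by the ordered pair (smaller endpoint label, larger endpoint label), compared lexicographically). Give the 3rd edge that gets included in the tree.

Kruskal's algorithm — process edges by increasing weight (ties by edge label):
n3-n9 (1): add. Components now {n7} {n3,n9} {n5} {n1}
n1-n9 (2): add. Components now {n7} {n1,n3,n9} {n5}
n5-n9 (2): add. Components now {n7} {n1,n3,n5,n9}
n3-n7 (3): add. Components now {n1,n3,n5,n7,n9}
The 3rd edge added is n5-n9.

n5-n9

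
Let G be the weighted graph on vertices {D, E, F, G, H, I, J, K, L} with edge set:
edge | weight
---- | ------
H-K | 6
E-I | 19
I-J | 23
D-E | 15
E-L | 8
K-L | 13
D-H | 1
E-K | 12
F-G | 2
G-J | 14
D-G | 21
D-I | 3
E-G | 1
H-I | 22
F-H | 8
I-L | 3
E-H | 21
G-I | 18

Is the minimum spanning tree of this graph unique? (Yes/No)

No

Kruskal's algorithm — process edges by increasing weight (ties by edge label):
D-H (1): add — endpoints in different components.
E-G (1): add — endpoints in different components.
F-G (2): add — endpoints in different components.
D-I (3): add — endpoints in different components.
I-L (3): add — endpoints in different components.
H-K (6): add — endpoints in different components.
E-L (8): add — endpoints in different components.
F-H (8): skip — F and H already connected.
E-K (12): skip — E and K already connected.
K-L (13): skip — K and L already connected.
G-J (14): add — endpoints in different components.
Non-tree edge F-H has weight 8, equal to the heaviest edge on its tree cycle — swapping gives another MST of the same weight. Not unique.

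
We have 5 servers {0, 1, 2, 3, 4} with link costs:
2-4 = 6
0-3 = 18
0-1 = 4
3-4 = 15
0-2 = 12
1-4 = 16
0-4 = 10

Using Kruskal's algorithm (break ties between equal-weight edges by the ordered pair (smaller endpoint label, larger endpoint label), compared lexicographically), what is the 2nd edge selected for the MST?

Kruskal: consider edges lightest-first.
0-1 (4): add — endpoints in different components.
2-4 (6): add — endpoints in different components.
0-4 (10): add — endpoints in different components.
0-2 (12): skip — 0 and 2 already connected.
3-4 (15): add — endpoints in different components.
The 2nd edge added is 2-4.

2-4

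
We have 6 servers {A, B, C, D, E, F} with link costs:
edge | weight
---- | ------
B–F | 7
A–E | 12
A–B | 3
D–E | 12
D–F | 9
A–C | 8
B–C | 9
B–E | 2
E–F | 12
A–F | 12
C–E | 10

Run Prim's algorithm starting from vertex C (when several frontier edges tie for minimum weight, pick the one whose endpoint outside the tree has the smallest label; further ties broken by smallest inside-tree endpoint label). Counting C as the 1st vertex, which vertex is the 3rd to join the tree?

Prim, starting at C.
Step 1: frontier [A–C 8, B–C 9, C–E 10] → take A–C (8); add A.
Step 2: frontier [A–B 3, A–E 12, A–F 12, B–C 9, C–E 10] → take A–B (3); add B.
Step 3: frontier [A–E 12, A–F 12, B–E 2, B–F 7, C–E 10] → take B–E (2); add E.
Step 4: frontier [A–F 12, B–F 7, D–E 12, E–F 12] → take B–F (7); add F.
Step 5: frontier [D–E 12, D–F 9] → take D–F (9); add D.
Vertex order: C, A, B, E, F, D. The 3rd vertex is B.

B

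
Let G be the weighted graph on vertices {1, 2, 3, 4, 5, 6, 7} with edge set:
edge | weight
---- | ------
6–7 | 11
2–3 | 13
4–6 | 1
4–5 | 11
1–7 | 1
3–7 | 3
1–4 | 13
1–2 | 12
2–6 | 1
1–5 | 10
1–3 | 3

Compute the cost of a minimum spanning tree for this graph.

Kruskal's algorithm — process edges by increasing weight (ties by edge label):
1–7 (1): add — endpoints in different components.
2–6 (1): add — endpoints in different components.
4–6 (1): add — endpoints in different components.
1–3 (3): add — endpoints in different components.
3–7 (3): skip — 3 and 7 already connected.
1–5 (10): add — endpoints in different components.
4–5 (11): add — endpoints in different components.
MST edges: 1–7, 2–6, 4–6, 1–3, 1–5, 4–5; total weight 1+1+1+3+10+11 = 27.

27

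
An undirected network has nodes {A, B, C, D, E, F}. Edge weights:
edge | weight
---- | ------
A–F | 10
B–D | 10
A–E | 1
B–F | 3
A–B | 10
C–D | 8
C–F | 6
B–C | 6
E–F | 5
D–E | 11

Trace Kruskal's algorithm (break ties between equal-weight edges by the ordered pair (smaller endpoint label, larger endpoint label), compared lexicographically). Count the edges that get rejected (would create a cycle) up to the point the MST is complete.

1

Sort edges by weight, then run Kruskal:
A–E (1): add — endpoints in different components.
B–F (3): add — endpoints in different components.
E–F (5): add — endpoints in different components.
B–C (6): add — endpoints in different components.
C–F (6): skip — C and F already connected.
C–D (8): add — endpoints in different components.
Edges rejected before the tree was complete: 1.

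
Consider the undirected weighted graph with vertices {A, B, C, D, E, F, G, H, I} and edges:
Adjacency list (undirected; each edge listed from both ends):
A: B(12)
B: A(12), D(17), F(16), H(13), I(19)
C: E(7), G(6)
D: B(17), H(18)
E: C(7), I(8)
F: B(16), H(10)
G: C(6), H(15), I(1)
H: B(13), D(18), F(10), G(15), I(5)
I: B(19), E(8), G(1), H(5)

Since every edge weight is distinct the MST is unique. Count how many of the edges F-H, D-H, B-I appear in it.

Sort edges by weight, then run Kruskal:
G-I (1): add — endpoints in different components.
H-I (5): add — endpoints in different components.
C-G (6): add — endpoints in different components.
C-E (7): add — endpoints in different components.
E-I (8): skip — E and I already connected.
F-H (10): add — endpoints in different components.
A-B (12): add — endpoints in different components.
B-H (13): add — endpoints in different components.
G-H (15): skip — G and H already connected.
B-F (16): skip — B and F already connected.
B-D (17): add — endpoints in different components.
MST edge set: {G-I, H-I, C-G, C-E, F-H, A-B, B-H, B-D}.
Of the listed edges, {F-H} are in the MST → 1.

1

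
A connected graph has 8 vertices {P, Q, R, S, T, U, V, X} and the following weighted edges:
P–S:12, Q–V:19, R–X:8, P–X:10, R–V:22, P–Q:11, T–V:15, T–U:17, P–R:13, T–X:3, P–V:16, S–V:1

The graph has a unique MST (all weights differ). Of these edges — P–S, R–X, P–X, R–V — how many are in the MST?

3

Kruskal's algorithm — process edges by increasing weight (ties by edge label):
S–V (1): add — endpoints in different components.
T–X (3): add — endpoints in different components.
R–X (8): add — endpoints in different components.
P–X (10): add — endpoints in different components.
P–Q (11): add — endpoints in different components.
P–S (12): add — endpoints in different components.
P–R (13): skip — R and P already connected.
T–V (15): skip — T and V already connected.
P–V (16): skip — V and P already connected.
T–U (17): add — endpoints in different components.
MST edge set: {S–V, T–X, R–X, P–X, P–Q, P–S, T–U}.
Of the listed edges, {P–S, R–X, P–X} are in the MST → 3.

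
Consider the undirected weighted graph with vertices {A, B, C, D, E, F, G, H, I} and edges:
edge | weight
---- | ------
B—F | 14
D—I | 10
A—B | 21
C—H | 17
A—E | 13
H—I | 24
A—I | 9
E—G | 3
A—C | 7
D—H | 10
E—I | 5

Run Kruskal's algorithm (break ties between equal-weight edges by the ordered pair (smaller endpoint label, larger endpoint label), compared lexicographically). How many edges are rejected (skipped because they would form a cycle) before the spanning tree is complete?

Sort edges by weight, then run Kruskal:
E—G (3): add — endpoints in different components.
E—I (5): add — endpoints in different components.
A—C (7): add — endpoints in different components.
A—I (9): add — endpoints in different components.
D—H (10): add — endpoints in different components.
D—I (10): add — endpoints in different components.
A—E (13): skip — A and E already connected.
B—F (14): add — endpoints in different components.
C—H (17): skip — C and H already connected.
A—B (21): add — endpoints in different components.
Edges rejected before the tree was complete: 2.

2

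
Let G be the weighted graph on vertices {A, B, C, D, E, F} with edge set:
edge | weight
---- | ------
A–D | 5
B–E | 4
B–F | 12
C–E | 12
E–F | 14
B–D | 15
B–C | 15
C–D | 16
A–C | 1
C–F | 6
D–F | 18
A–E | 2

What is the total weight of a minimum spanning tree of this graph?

Kruskal: consider edges lightest-first.
A–C (1): add — endpoints in different components.
A–E (2): add — endpoints in different components.
B–E (4): add — endpoints in different components.
A–D (5): add — endpoints in different components.
C–F (6): add — endpoints in different components.
MST edges: A–C, A–E, B–E, A–D, C–F; total weight 1+2+4+5+6 = 18.

18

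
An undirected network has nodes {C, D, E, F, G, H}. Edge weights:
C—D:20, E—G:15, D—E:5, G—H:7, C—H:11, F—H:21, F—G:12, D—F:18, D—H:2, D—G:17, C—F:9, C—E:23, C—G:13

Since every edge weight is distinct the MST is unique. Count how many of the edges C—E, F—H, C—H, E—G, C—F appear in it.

Kruskal's algorithm — process edges by increasing weight (ties by edge label):
D—H (2): add — endpoints in different components.
D—E (5): add — endpoints in different components.
G—H (7): add — endpoints in different components.
C—F (9): add — endpoints in different components.
C—H (11): add — endpoints in different components.
MST edge set: {D—H, D—E, G—H, C—F, C—H}.
Of the listed edges, {C—H, C—F} are in the MST → 2.

2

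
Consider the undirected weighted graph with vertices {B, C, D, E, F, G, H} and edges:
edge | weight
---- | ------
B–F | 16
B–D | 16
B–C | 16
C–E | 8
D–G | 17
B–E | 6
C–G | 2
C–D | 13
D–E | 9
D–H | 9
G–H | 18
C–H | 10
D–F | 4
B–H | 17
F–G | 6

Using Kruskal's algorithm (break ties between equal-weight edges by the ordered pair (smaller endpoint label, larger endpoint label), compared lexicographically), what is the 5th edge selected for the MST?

C-E

Sort edges by weight, then run Kruskal:
C–G (2): add. Components now {B} {C,G} {D} {E} {F} {H}
D–F (4): add. Components now {B} {C,G} {D,F} {E} {H}
B–E (6): add. Components now {B,E} {C,G} {D,F} {H}
F–G (6): add. Components now {B,E} {C,D,F,G} {H}
C–E (8): add. Components now {B,C,D,E,F,G} {H}
D–E (9): skip — D and E already connected.
D–H (9): add. Components now {B,C,D,E,F,G,H}
The 5th edge added is C–E.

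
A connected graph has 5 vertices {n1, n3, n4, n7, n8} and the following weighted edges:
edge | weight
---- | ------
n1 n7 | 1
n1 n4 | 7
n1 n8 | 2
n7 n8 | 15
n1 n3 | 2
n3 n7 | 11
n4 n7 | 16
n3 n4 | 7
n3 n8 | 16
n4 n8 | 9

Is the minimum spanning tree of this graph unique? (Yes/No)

Sort edges by weight, then run Kruskal:
n1 n7 (1): add. Components now {n1,n7} {n4} {n8} {n3}
n1 n3 (2): add. Components now {n1,n3,n7} {n4} {n8}
n1 n8 (2): add. Components now {n1,n3,n7,n8} {n4}
n1 n4 (7): add. Components now {n1,n3,n4,n7,n8}
Non-tree edge n3 n4 has weight 7, equal to the heaviest edge on its tree cycle — swapping gives another MST of the same weight. Not unique.

No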